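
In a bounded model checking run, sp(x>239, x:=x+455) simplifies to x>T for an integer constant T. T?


Formula: sp(P, x:=E) = exists old_x. (x = E[old_x/x]) AND P[old_x/x] (old_x is the value of x before the assignment; eliminate old_x by solving x = E[old_x/x] for old_x)
Step 1: Precondition P: x>239, i.e. old_x > 239
Step 2: Assignment gives x = old_x + 455, so old_x = x - 455
Step 3: Substitute into P: x - 455 > 239
Step 4: Simplify: x > 239+455 = 694

694


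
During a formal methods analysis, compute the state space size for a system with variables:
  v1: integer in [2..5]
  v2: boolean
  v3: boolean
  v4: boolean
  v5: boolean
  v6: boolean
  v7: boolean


State space = product of domain sizes of all variables.
Domain sizes:
  v1 (integer in [2..5]): 4
  v2 (boolean): 2
  v3 (boolean): 2
  v4 (boolean): 2
  v5 (boolean): 2
  v6 (boolean): 2
  v7 (boolean): 2
Product = 4 * 2 * 2 * 2 * 2 * 2 * 2 = 256

256


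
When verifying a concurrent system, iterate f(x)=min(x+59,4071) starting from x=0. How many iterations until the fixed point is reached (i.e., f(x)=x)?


Step 1: x=0, cap=4071, increment=59
Step 2: x grows by 59 each step until capped at 4071; fixed point is x=4071
Step 3: iterations = ceil(4071/59) = 69

69


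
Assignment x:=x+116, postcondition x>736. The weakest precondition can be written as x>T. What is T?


Formula: wp(x:=E, P) = P[E/x] (substitute E for x in postcondition)
Step 1: Postcondition: x>736
Step 2: Substitute x+116 for x: x+116>736
Step 3: Solve for x: x > 736-116 = 620

620


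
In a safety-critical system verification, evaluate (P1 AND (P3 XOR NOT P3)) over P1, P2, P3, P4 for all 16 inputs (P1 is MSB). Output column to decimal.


Formula: (P1 AND (P3 XOR NOT P3)) over P1, P2, P3, P4 (16 rows)
Evaluate each row (bits = P1,P2,P3,P4, MSB first):
  row 0 [0000]: (0 AND (0 XOR NOT 0)) -> 0
  row 1 [0001]: (0 AND (0 XOR NOT 0)) -> 0
  row 2 [0010]: (0 AND (1 XOR NOT 1)) -> 0
  row 3 [0011]: (0 AND (1 XOR NOT 1)) -> 0
  row 4 [0100]: (0 AND (0 XOR NOT 0)) -> 0
  row 5 [0101]: (0 AND (0 XOR NOT 0)) -> 0
  row 6 [0110]: (0 AND (1 XOR NOT 1)) -> 0
  row 7 [0111]: (0 AND (1 XOR NOT 1)) -> 0
  row 8 [1000]: (1 AND (0 XOR NOT 0)) -> 1
  row 9 [1001]: (1 AND (0 XOR NOT 0)) -> 1
  row 10 [1010]: (1 AND (1 XOR NOT 1)) -> 1
  row 11 [1011]: (1 AND (1 XOR NOT 1)) -> 1
  row 12 [1100]: (1 AND (0 XOR NOT 0)) -> 1
  row 13 [1101]: (1 AND (0 XOR NOT 0)) -> 1
  row 14 [1110]: (1 AND (1 XOR NOT 1)) -> 1
  row 15 [1111]: (1 AND (1 XOR NOT 1)) -> 1
Full result column, 4 rows per line (P1,P2 fixed per line; P3,P4 runs 00..11 left to right):
  rows 0-3 [P1,P2=00]: 0000  = hex 0
  rows 4-7 [P1,P2=01]: 0000  = hex 0
  rows 8-11 [P1,P2=10]: 1111  = hex F
  rows 12-15 [P1,P2=11]: 1111  = hex F
Output column (row 0 .. row 15) = 0000000011111111
Output column grouped in 4s = 0000 0000 1111 1111 = 0x00FF
Convert to decimal digit by digit (value = value*16 + digit):
  0 -> 0
  0*16 + 0 = 0
  0*16 + 15 (F) = 15
  15*16 + 15 (F) = 255
Decimal = 255

255


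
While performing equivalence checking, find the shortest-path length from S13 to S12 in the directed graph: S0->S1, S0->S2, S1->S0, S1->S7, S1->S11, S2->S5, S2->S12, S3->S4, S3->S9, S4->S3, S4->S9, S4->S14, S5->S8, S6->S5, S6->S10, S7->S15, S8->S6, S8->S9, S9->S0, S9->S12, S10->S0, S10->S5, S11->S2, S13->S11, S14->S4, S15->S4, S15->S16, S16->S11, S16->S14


BFS layer-by-layer from S13:
  dist 0: {S13}
  dist 1: {S11}
  dist 2: {S2}
  dist 3: {S5, S12}
  -> S12 reached at distance 3
Shortest path length = 3

3


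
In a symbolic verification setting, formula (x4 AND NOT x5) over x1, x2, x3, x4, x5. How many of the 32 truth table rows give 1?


Formula: (x4 AND NOT x5) over 5 vars (32 rows)
Evaluate each row (x1, x2, x3, x4, x5 as bits, MSB first):
  row 0 [00000]: (0 AND NOT 0) -> 0
  row 1 [00001]: (0 AND NOT 1) -> 0
  row 2 [00010]: (1 AND NOT 0) -> 1
  row 3 [00011]: (1 AND NOT 1) -> 0
  row 4 [00100]: (0 AND NOT 0) -> 0
  row 5 [00101]: (0 AND NOT 1) -> 0
  row 6 [00110]: (1 AND NOT 0) -> 1
  row 7 [00111]: (1 AND NOT 1) -> 0
  row 8 [01000]: (0 AND NOT 0) -> 0
  row 9 [01001]: (0 AND NOT 1) -> 0
  row 10 [01010]: (1 AND NOT 0) -> 1
  row 11 [01011]: (1 AND NOT 1) -> 0
  row 12 [01100]: (0 AND NOT 0) -> 0
  row 13 [01101]: (0 AND NOT 1) -> 0
  row 14 [01110]: (1 AND NOT 0) -> 1
  row 15 [01111]: (1 AND NOT 1) -> 0
  row 16 [10000]: (0 AND NOT 0) -> 0
  row 17 [10001]: (0 AND NOT 1) -> 0
  row 18 [10010]: (1 AND NOT 0) -> 1
  row 19 [10011]: (1 AND NOT 1) -> 0
  row 20 [10100]: (0 AND NOT 0) -> 0
  row 21 [10101]: (0 AND NOT 1) -> 0
  row 22 [10110]: (1 AND NOT 0) -> 1
  row 23 [10111]: (1 AND NOT 1) -> 0
  row 24 [11000]: (0 AND NOT 0) -> 0
  row 25 [11001]: (0 AND NOT 1) -> 0
  row 26 [11010]: (1 AND NOT 0) -> 1
  row 27 [11011]: (1 AND NOT 1) -> 0
  row 28 [11100]: (0 AND NOT 0) -> 0
  row 29 [11101]: (0 AND NOT 1) -> 0
  row 30 [11110]: (1 AND NOT 0) -> 1
  row 31 [11111]: (1 AND NOT 1) -> 0
Full result column, 8 rows per line (x1,x2 fixed per line; x3,x4,x5 runs 000..111 left to right):
  rows 0-7 [x1,x2=00]: 00100010  (ones: 2)
  rows 8-15 [x1,x2=01]: 00100010  (ones: 2)
  rows 16-23 [x1,x2=10]: 00100010  (ones: 2)
  rows 24-31 [x1,x2=11]: 00100010  (ones: 2)
Count of 1-rows = 2+2+2+2 = 8

8


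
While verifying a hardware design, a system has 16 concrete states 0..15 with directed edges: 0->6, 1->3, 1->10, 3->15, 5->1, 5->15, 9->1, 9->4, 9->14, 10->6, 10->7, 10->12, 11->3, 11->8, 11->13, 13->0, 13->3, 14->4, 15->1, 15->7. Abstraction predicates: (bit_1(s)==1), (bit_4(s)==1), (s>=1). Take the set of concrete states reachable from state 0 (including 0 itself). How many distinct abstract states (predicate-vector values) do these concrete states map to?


BFS from 0:
Concrete reachable: {0, 6}
Abstract via predicates (bit_1(s)==1), (bit_4(s)==1), (s>=1):
  (0,0,0) <- {0}
  (1,0,1) <- {6}
Distinct abstract states = 2

2


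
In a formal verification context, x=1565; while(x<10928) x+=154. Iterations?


Step 1: x goes from 1565 toward 10928 by 154; the body runs while x<10928, so iterations = ceil((bound-start)/step)
Step 2: Distance=9363
Step 3: ceil(9363/154)=61

61


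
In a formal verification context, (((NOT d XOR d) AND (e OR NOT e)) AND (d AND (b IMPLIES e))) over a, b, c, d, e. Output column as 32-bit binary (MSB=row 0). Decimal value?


Formula: (((NOT d XOR d) AND (e OR NOT e)) AND (d AND (b IMPLIES e))) over a, b, c, d, e (32 rows)
Evaluate each row (bits = a,b,c,d,e, MSB first):
  row 0 [00000]: (((NOT 0 XOR 0) AND (0 OR NOT 0)) AND (0 AND (0 IMPLIES 0))) -> 0
  row 1 [00001]: (((NOT 0 XOR 0) AND (1 OR NOT 1)) AND (0 AND (0 IMPLIES 1))) -> 0
  row 2 [00010]: (((NOT 1 XOR 1) AND (0 OR NOT 0)) AND (1 AND (0 IMPLIES 0))) -> 1
  row 3 [00011]: (((NOT 1 XOR 1) AND (1 OR NOT 1)) AND (1 AND (0 IMPLIES 1))) -> 1
  row 4 [00100]: (((NOT 0 XOR 0) AND (0 OR NOT 0)) AND (0 AND (0 IMPLIES 0))) -> 0
  row 5 [00101]: (((NOT 0 XOR 0) AND (1 OR NOT 1)) AND (0 AND (0 IMPLIES 1))) -> 0
  row 6 [00110]: (((NOT 1 XOR 1) AND (0 OR NOT 0)) AND (1 AND (0 IMPLIES 0))) -> 1
  row 7 [00111]: (((NOT 1 XOR 1) AND (1 OR NOT 1)) AND (1 AND (0 IMPLIES 1))) -> 1
  row 8 [01000]: (((NOT 0 XOR 0) AND (0 OR NOT 0)) AND (0 AND (1 IMPLIES 0))) -> 0
  row 9 [01001]: (((NOT 0 XOR 0) AND (1 OR NOT 1)) AND (0 AND (1 IMPLIES 1))) -> 0
  row 10 [01010]: (((NOT 1 XOR 1) AND (0 OR NOT 0)) AND (1 AND (1 IMPLIES 0))) -> 0
  row 11 [01011]: (((NOT 1 XOR 1) AND (1 OR NOT 1)) AND (1 AND (1 IMPLIES 1))) -> 1
  row 12 [01100]: (((NOT 0 XOR 0) AND (0 OR NOT 0)) AND (0 AND (1 IMPLIES 0))) -> 0
  row 13 [01101]: (((NOT 0 XOR 0) AND (1 OR NOT 1)) AND (0 AND (1 IMPLIES 1))) -> 0
  row 14 [01110]: (((NOT 1 XOR 1) AND (0 OR NOT 0)) AND (1 AND (1 IMPLIES 0))) -> 0
  row 15 [01111]: (((NOT 1 XOR 1) AND (1 OR NOT 1)) AND (1 AND (1 IMPLIES 1))) -> 1
  row 16 [10000]: (((NOT 0 XOR 0) AND (0 OR NOT 0)) AND (0 AND (0 IMPLIES 0))) -> 0
  row 17 [10001]: (((NOT 0 XOR 0) AND (1 OR NOT 1)) AND (0 AND (0 IMPLIES 1))) -> 0
  row 18 [10010]: (((NOT 1 XOR 1) AND (0 OR NOT 0)) AND (1 AND (0 IMPLIES 0))) -> 1
  row 19 [10011]: (((NOT 1 XOR 1) AND (1 OR NOT 1)) AND (1 AND (0 IMPLIES 1))) -> 1
  row 20 [10100]: (((NOT 0 XOR 0) AND (0 OR NOT 0)) AND (0 AND (0 IMPLIES 0))) -> 0
  row 21 [10101]: (((NOT 0 XOR 0) AND (1 OR NOT 1)) AND (0 AND (0 IMPLIES 1))) -> 0
  row 22 [10110]: (((NOT 1 XOR 1) AND (0 OR NOT 0)) AND (1 AND (0 IMPLIES 0))) -> 1
  row 23 [10111]: (((NOT 1 XOR 1) AND (1 OR NOT 1)) AND (1 AND (0 IMPLIES 1))) -> 1
  row 24 [11000]: (((NOT 0 XOR 0) AND (0 OR NOT 0)) AND (0 AND (1 IMPLIES 0))) -> 0
  row 25 [11001]: (((NOT 0 XOR 0) AND (1 OR NOT 1)) AND (0 AND (1 IMPLIES 1))) -> 0
  row 26 [11010]: (((NOT 1 XOR 1) AND (0 OR NOT 0)) AND (1 AND (1 IMPLIES 0))) -> 0
  row 27 [11011]: (((NOT 1 XOR 1) AND (1 OR NOT 1)) AND (1 AND (1 IMPLIES 1))) -> 1
  row 28 [11100]: (((NOT 0 XOR 0) AND (0 OR NOT 0)) AND (0 AND (1 IMPLIES 0))) -> 0
  row 29 [11101]: (((NOT 0 XOR 0) AND (1 OR NOT 1)) AND (0 AND (1 IMPLIES 1))) -> 0
  row 30 [11110]: (((NOT 1 XOR 1) AND (0 OR NOT 0)) AND (1 AND (1 IMPLIES 0))) -> 0
  row 31 [11111]: (((NOT 1 XOR 1) AND (1 OR NOT 1)) AND (1 AND (1 IMPLIES 1))) -> 1
Full result column, 4 rows per line (a,b,c fixed per line; d,e runs 00..11 left to right):
  rows 0-3 [a,b,c=000]: 0011  = hex 3
  rows 4-7 [a,b,c=001]: 0011  = hex 3
  rows 8-11 [a,b,c=010]: 0001  = hex 1
  rows 12-15 [a,b,c=011]: 0001  = hex 1
  rows 16-19 [a,b,c=100]: 0011  = hex 3
  rows 20-23 [a,b,c=101]: 0011  = hex 3
  rows 24-27 [a,b,c=110]: 0001  = hex 1
  rows 28-31 [a,b,c=111]: 0001  = hex 1
Output column (row 0 .. row 31) = 00110011000100010011001100010001
Output column grouped in 4s = 0011 0011 0001 0001 0011 0011 0001 0001 = 0x33113311
Convert to decimal digit by digit (value = value*16 + digit):
  3 -> 3
  3*16 + 3 = 51
  51*16 + 1 = 817
  817*16 + 1 = 13073
  13073*16 + 3 = 209171
  209171*16 + 3 = 3346739
  3346739*16 + 1 = 53547825
  53547825*16 + 1 = 856765201
Decimal = 856765201

856765201


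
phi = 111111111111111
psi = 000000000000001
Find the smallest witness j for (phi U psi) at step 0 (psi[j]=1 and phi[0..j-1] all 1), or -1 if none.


(phi U psi) at 0: need smallest j with psi[j]=1 and phi[i]=1 for all i in [0,j).
Scan from step 0:
  step 0: phi=1, psi=0 -> continue
  step 1: phi=1, psi=0 -> continue
  step 2: phi=1, psi=0 -> continue
  step 3: phi=1, psi=0 -> continue
  step 14: psi=1 and phi held for [0,14) -> witness found
Witness step = 14

14


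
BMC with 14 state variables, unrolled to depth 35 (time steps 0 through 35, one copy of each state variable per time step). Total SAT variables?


BMC unrolls to depth k, creating one copy of each state var for steps 0..k.
Step count = 35 + 1 = 36 (steps 0 through 35)
Vars per step = 14
Total = 14 * 36 = 504

504


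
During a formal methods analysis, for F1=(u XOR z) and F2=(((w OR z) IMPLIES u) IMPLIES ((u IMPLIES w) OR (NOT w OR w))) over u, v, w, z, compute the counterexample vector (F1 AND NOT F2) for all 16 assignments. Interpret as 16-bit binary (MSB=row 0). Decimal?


F1 = (u XOR z)
F2 = (((w OR z) IMPLIES u) IMPLIES ((u IMPLIES w) OR (NOT w OR w)))
Counterexample to F1=>F2 is where F1=1 and F2=0.
Evaluate each row (bits = u,v,w,z, MSB first):
  row 0 [0000]: F1=0 F2=1 -> F1&~F2 -> 0
  row 1 [0001]: F1=1 F2=1 -> F1&~F2 -> 0
  row 2 [0010]: F1=0 F2=1 -> F1&~F2 -> 0
  row 3 [0011]: F1=1 F2=1 -> F1&~F2 -> 0
  row 4 [0100]: F1=0 F2=1 -> F1&~F2 -> 0
  row 5 [0101]: F1=1 F2=1 -> F1&~F2 -> 0
  row 6 [0110]: F1=0 F2=1 -> F1&~F2 -> 0
  row 7 [0111]: F1=1 F2=1 -> F1&~F2 -> 0
  row 8 [1000]: F1=1 F2=1 -> F1&~F2 -> 0
  row 9 [1001]: F1=0 F2=1 -> F1&~F2 -> 0
  row 10 [1010]: F1=1 F2=1 -> F1&~F2 -> 0
  row 11 [1011]: F1=0 F2=1 -> F1&~F2 -> 0
  row 12 [1100]: F1=1 F2=1 -> F1&~F2 -> 0
  row 13 [1101]: F1=0 F2=1 -> F1&~F2 -> 0
  row 14 [1110]: F1=1 F2=1 -> F1&~F2 -> 0
  row 15 [1111]: F1=0 F2=1 -> F1&~F2 -> 0
Full result column, 4 rows per line (u,v fixed per line; w,z runs 00..11 left to right):
  rows 0-3 [u,v=00]: 0000  = hex 0
  rows 4-7 [u,v=01]: 0000  = hex 0
  rows 8-11 [u,v=10]: 0000  = hex 0
  rows 12-15 [u,v=11]: 0000  = hex 0
Counterexample vector (row 0 .. row 15) = 0000000000000000
Output column grouped in 4s = 0000 0000 0000 0000 = 0x0000
Convert to decimal digit by digit (value = value*16 + digit):
  0 -> 0
  0*16 + 0 = 0
  0*16 + 0 = 0
  0*16 + 0 = 0
Decimal = 0

0


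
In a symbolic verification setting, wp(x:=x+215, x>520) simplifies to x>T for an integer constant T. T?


Formula: wp(x:=E, P) = P[E/x] (substitute E for x in postcondition)
Step 1: Postcondition: x>520
Step 2: Substitute x+215 for x: x+215>520
Step 3: Solve for x: x > 520-215 = 305

305


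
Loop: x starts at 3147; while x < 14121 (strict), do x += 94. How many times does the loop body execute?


Step 1: x goes from 3147 toward 14121 by 94; the body runs while x<14121, so iterations = ceil((bound-start)/step)
Step 2: Distance=10974
Step 3: ceil(10974/94)=117

117


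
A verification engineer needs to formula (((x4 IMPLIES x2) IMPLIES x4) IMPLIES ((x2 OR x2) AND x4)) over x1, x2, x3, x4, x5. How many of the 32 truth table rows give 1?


Formula: (((x4 IMPLIES x2) IMPLIES x4) IMPLIES ((x2 OR x2) AND x4)) over 5 vars (32 rows)
Evaluate each row (x1, x2, x3, x4, x5 as bits, MSB first):
  row 0 [00000]: (((0 IMPLIES 0) IMPLIES 0) IMPLIES ((0 OR 0) AND 0)) -> 1
  row 1 [00001]: (((0 IMPLIES 0) IMPLIES 0) IMPLIES ((0 OR 0) AND 0)) -> 1
  row 2 [00010]: (((1 IMPLIES 0) IMPLIES 1) IMPLIES ((0 OR 0) AND 1)) -> 0
  row 3 [00011]: (((1 IMPLIES 0) IMPLIES 1) IMPLIES ((0 OR 0) AND 1)) -> 0
  row 4 [00100]: (((0 IMPLIES 0) IMPLIES 0) IMPLIES ((0 OR 0) AND 0)) -> 1
  row 5 [00101]: (((0 IMPLIES 0) IMPLIES 0) IMPLIES ((0 OR 0) AND 0)) -> 1
  row 6 [00110]: (((1 IMPLIES 0) IMPLIES 1) IMPLIES ((0 OR 0) AND 1)) -> 0
  row 7 [00111]: (((1 IMPLIES 0) IMPLIES 1) IMPLIES ((0 OR 0) AND 1)) -> 0
  row 8 [01000]: (((0 IMPLIES 1) IMPLIES 0) IMPLIES ((1 OR 1) AND 0)) -> 1
  row 9 [01001]: (((0 IMPLIES 1) IMPLIES 0) IMPLIES ((1 OR 1) AND 0)) -> 1
  row 10 [01010]: (((1 IMPLIES 1) IMPLIES 1) IMPLIES ((1 OR 1) AND 1)) -> 1
  row 11 [01011]: (((1 IMPLIES 1) IMPLIES 1) IMPLIES ((1 OR 1) AND 1)) -> 1
  row 12 [01100]: (((0 IMPLIES 1) IMPLIES 0) IMPLIES ((1 OR 1) AND 0)) -> 1
  row 13 [01101]: (((0 IMPLIES 1) IMPLIES 0) IMPLIES ((1 OR 1) AND 0)) -> 1
  row 14 [01110]: (((1 IMPLIES 1) IMPLIES 1) IMPLIES ((1 OR 1) AND 1)) -> 1
  row 15 [01111]: (((1 IMPLIES 1) IMPLIES 1) IMPLIES ((1 OR 1) AND 1)) -> 1
  row 16 [10000]: (((0 IMPLIES 0) IMPLIES 0) IMPLIES ((0 OR 0) AND 0)) -> 1
  row 17 [10001]: (((0 IMPLIES 0) IMPLIES 0) IMPLIES ((0 OR 0) AND 0)) -> 1
  row 18 [10010]: (((1 IMPLIES 0) IMPLIES 1) IMPLIES ((0 OR 0) AND 1)) -> 0
  row 19 [10011]: (((1 IMPLIES 0) IMPLIES 1) IMPLIES ((0 OR 0) AND 1)) -> 0
  row 20 [10100]: (((0 IMPLIES 0) IMPLIES 0) IMPLIES ((0 OR 0) AND 0)) -> 1
  row 21 [10101]: (((0 IMPLIES 0) IMPLIES 0) IMPLIES ((0 OR 0) AND 0)) -> 1
  row 22 [10110]: (((1 IMPLIES 0) IMPLIES 1) IMPLIES ((0 OR 0) AND 1)) -> 0
  row 23 [10111]: (((1 IMPLIES 0) IMPLIES 1) IMPLIES ((0 OR 0) AND 1)) -> 0
  row 24 [11000]: (((0 IMPLIES 1) IMPLIES 0) IMPLIES ((1 OR 1) AND 0)) -> 1
  row 25 [11001]: (((0 IMPLIES 1) IMPLIES 0) IMPLIES ((1 OR 1) AND 0)) -> 1
  row 26 [11010]: (((1 IMPLIES 1) IMPLIES 1) IMPLIES ((1 OR 1) AND 1)) -> 1
  row 27 [11011]: (((1 IMPLIES 1) IMPLIES 1) IMPLIES ((1 OR 1) AND 1)) -> 1
  row 28 [11100]: (((0 IMPLIES 1) IMPLIES 0) IMPLIES ((1 OR 1) AND 0)) -> 1
  row 29 [11101]: (((0 IMPLIES 1) IMPLIES 0) IMPLIES ((1 OR 1) AND 0)) -> 1
  row 30 [11110]: (((1 IMPLIES 1) IMPLIES 1) IMPLIES ((1 OR 1) AND 1)) -> 1
  row 31 [11111]: (((1 IMPLIES 1) IMPLIES 1) IMPLIES ((1 OR 1) AND 1)) -> 1
Full result column, 8 rows per line (x1,x2 fixed per line; x3,x4,x5 runs 000..111 left to right):
  rows 0-7 [x1,x2=00]: 11001100  (ones: 4)
  rows 8-15 [x1,x2=01]: 11111111  (ones: 8)
  rows 16-23 [x1,x2=10]: 11001100  (ones: 4)
  rows 24-31 [x1,x2=11]: 11111111  (ones: 8)
Count of 1-rows = 4+8+4+8 = 24

24


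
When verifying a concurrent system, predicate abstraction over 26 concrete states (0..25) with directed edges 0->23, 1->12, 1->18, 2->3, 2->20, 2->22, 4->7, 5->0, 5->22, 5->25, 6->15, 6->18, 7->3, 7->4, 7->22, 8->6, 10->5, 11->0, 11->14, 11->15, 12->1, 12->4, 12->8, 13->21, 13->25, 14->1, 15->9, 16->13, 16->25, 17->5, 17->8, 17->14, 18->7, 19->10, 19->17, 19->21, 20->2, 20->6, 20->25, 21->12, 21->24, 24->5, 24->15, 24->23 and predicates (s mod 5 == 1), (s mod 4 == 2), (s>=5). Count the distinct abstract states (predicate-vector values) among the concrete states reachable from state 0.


BFS from 0:
Concrete reachable: {0, 23}
Abstract via predicates (s mod 5 == 1), (s mod 4 == 2), (s>=5):
  (0,0,0) <- {0}
  (0,0,1) <- {23}
Distinct abstract states = 2

2


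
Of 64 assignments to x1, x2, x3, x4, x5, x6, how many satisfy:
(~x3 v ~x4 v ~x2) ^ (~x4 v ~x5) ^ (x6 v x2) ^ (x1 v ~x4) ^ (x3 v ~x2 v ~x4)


CNF with 5 clauses over 6 vars (64 assignments).
An assignment satisfies CNF iff every clause has >=1 true literal.
Check each row (bits = x1,x2,x3,x4,x5,x6; clause T/F shown):
  row 0 [000000]: clauses=TTFTT -> 0
  row 1 [000001]: clauses=TTTTT -> 1
  row 2 [000010]: clauses=TTFTT -> 0
  row 3 [000011]: clauses=TTTTT -> 1
  row 4 [000100]: clauses=TTFFT -> 0
  (every remaining row is evaluated the same way; all 64 results are listed next)
Full result column, 8 rows per line (x1,x2,x3 fixed per line; x4,x5,x6 runs 000..111 left to right):
  rows 0-7 [x1,x2,x3=000]: 01010000  (ones: 2)
  rows 8-15 [x1,x2,x3=001]: 01010000  (ones: 2)
  rows 16-23 [x1,x2,x3=010]: 11110000  (ones: 4)
  rows 24-31 [x1,x2,x3=011]: 11110000  (ones: 4)
  rows 32-39 [x1,x2,x3=100]: 01010100  (ones: 3)
  rows 40-47 [x1,x2,x3=101]: 01010100  (ones: 3)
  rows 48-55 [x1,x2,x3=110]: 11110000  (ones: 4)
  rows 56-63 [x1,x2,x3=111]: 11110000  (ones: 4)
Satisfying assignments = 2+2+4+4+3+3+4+4 = 26

26


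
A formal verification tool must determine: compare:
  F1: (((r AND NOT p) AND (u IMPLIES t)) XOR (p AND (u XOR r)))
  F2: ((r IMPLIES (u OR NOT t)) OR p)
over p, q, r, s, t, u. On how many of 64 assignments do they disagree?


F1 = (((r AND NOT p) AND (u IMPLIES t)) XOR (p AND (u XOR r)))
F2 = ((r IMPLIES (u OR NOT t)) OR p)
Evaluate both on each of 64 rows (bits = p,q,r,s,t,u):
  row 0 [000000]: F1=0 F2=1 (differ) -> 1
  row 1 [000001]: F1=0 F2=1 (differ) -> 1
  row 2 [000010]: F1=0 F2=1 (differ) -> 1
  row 3 [000011]: F1=0 F2=1 (differ) -> 1
  row 4 [000100]: F1=0 F2=1 (differ) -> 1
  (every remaining row is evaluated the same way; all 64 results are listed next)
Full result column, 8 rows per line (p,q,r fixed per line; s,t,u runs 000..111 left to right):
  rows 0-7 [p,q,r=000]: 11111111  (ones: 8)
  rows 8-15 [p,q,r=001]: 01100110  (ones: 4)
  rows 16-23 [p,q,r=010]: 11111111  (ones: 8)
  rows 24-31 [p,q,r=011]: 01100110  (ones: 4)
  rows 32-39 [p,q,r=100]: 10101010  (ones: 4)
  rows 40-47 [p,q,r=101]: 01010101  (ones: 4)
  rows 48-55 [p,q,r=110]: 10101010  (ones: 4)
  rows 56-63 [p,q,r=111]: 01010101  (ones: 4)
Disagreements = 8+4+8+4+4+4+4+4 = 40

40


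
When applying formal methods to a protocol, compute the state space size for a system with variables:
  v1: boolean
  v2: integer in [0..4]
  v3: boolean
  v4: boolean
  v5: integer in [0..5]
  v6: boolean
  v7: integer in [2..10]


State space = product of domain sizes of all variables.
Domain sizes:
  v1 (boolean): 2
  v2 (integer in [0..4]): 5
  v3 (boolean): 2
  v4 (boolean): 2
  v5 (integer in [0..5]): 6
  v6 (boolean): 2
  v7 (integer in [2..10]): 9
Product = 2 * 5 * 2 * 2 * 6 * 2 * 9 = 4320

4320


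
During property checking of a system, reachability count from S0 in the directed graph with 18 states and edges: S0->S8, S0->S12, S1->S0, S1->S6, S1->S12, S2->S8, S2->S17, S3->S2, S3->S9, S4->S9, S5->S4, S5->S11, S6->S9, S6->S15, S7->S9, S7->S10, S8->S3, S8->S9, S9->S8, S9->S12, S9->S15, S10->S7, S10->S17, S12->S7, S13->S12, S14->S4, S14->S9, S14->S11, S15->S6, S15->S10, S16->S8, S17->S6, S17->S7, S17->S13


BFS from S0:
  layer 0: {S0}
  layer 1: {S8, S12}
  layer 2: {S3, S7, S9}
  layer 3: {S2, S10, S15}
  layer 4: {S6, S17}
  layer 5: {S13}
Reachable set: {S0, S2, S3, S6, S7, S8, S9, S10, S12, S13, S15, S17}
Count = 12

12


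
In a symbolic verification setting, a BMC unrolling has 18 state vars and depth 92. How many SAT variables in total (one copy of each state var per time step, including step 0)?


BMC unrolls to depth k, creating one copy of each state var for steps 0..k.
Step count = 92 + 1 = 93 (steps 0 through 92)
Vars per step = 18
Total = 18 * 93 = 1674

1674


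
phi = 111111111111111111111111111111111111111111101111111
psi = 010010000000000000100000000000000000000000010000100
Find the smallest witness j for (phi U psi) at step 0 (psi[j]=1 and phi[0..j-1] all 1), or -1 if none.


(phi U psi) at 0: need smallest j with psi[j]=1 and phi[i]=1 for all i in [0,j).
Scan from step 0:
  step 0: phi=1, psi=0 -> continue
  step 1: psi=1 and phi held for [0,1) -> witness found
Witness step = 1

1


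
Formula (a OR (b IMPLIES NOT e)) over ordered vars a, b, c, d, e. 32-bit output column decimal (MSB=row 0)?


Formula: (a OR (b IMPLIES NOT e)) over a, b, c, d, e (32 rows)
Evaluate each row (bits = a,b,c,d,e, MSB first):
  row 0 [00000]: (0 OR (0 IMPLIES NOT 0)) -> 1
  row 1 [00001]: (0 OR (0 IMPLIES NOT 1)) -> 1
  row 2 [00010]: (0 OR (0 IMPLIES NOT 0)) -> 1
  row 3 [00011]: (0 OR (0 IMPLIES NOT 1)) -> 1
  row 4 [00100]: (0 OR (0 IMPLIES NOT 0)) -> 1
  row 5 [00101]: (0 OR (0 IMPLIES NOT 1)) -> 1
  row 6 [00110]: (0 OR (0 IMPLIES NOT 0)) -> 1
  row 7 [00111]: (0 OR (0 IMPLIES NOT 1)) -> 1
  row 8 [01000]: (0 OR (1 IMPLIES NOT 0)) -> 1
  row 9 [01001]: (0 OR (1 IMPLIES NOT 1)) -> 0
  row 10 [01010]: (0 OR (1 IMPLIES NOT 0)) -> 1
  row 11 [01011]: (0 OR (1 IMPLIES NOT 1)) -> 0
  row 12 [01100]: (0 OR (1 IMPLIES NOT 0)) -> 1
  row 13 [01101]: (0 OR (1 IMPLIES NOT 1)) -> 0
  row 14 [01110]: (0 OR (1 IMPLIES NOT 0)) -> 1
  row 15 [01111]: (0 OR (1 IMPLIES NOT 1)) -> 0
  row 16 [10000]: (1 OR (0 IMPLIES NOT 0)) -> 1
  row 17 [10001]: (1 OR (0 IMPLIES NOT 1)) -> 1
  row 18 [10010]: (1 OR (0 IMPLIES NOT 0)) -> 1
  row 19 [10011]: (1 OR (0 IMPLIES NOT 1)) -> 1
  row 20 [10100]: (1 OR (0 IMPLIES NOT 0)) -> 1
  row 21 [10101]: (1 OR (0 IMPLIES NOT 1)) -> 1
  row 22 [10110]: (1 OR (0 IMPLIES NOT 0)) -> 1
  row 23 [10111]: (1 OR (0 IMPLIES NOT 1)) -> 1
  row 24 [11000]: (1 OR (1 IMPLIES NOT 0)) -> 1
  row 25 [11001]: (1 OR (1 IMPLIES NOT 1)) -> 1
  row 26 [11010]: (1 OR (1 IMPLIES NOT 0)) -> 1
  row 27 [11011]: (1 OR (1 IMPLIES NOT 1)) -> 1
  row 28 [11100]: (1 OR (1 IMPLIES NOT 0)) -> 1
  row 29 [11101]: (1 OR (1 IMPLIES NOT 1)) -> 1
  row 30 [11110]: (1 OR (1 IMPLIES NOT 0)) -> 1
  row 31 [11111]: (1 OR (1 IMPLIES NOT 1)) -> 1
Full result column, 4 rows per line (a,b,c fixed per line; d,e runs 00..11 left to right):
  rows 0-3 [a,b,c=000]: 1111  = hex F
  rows 4-7 [a,b,c=001]: 1111  = hex F
  rows 8-11 [a,b,c=010]: 1010  = hex A
  rows 12-15 [a,b,c=011]: 1010  = hex A
  rows 16-19 [a,b,c=100]: 1111  = hex F
  rows 20-23 [a,b,c=101]: 1111  = hex F
  rows 24-27 [a,b,c=110]: 1111  = hex F
  rows 28-31 [a,b,c=111]: 1111  = hex F
Output column (row 0 .. row 31) = 11111111101010101111111111111111
Output column grouped in 4s = 1111 1111 1010 1010 1111 1111 1111 1111 = 0xFFAAFFFF
Convert to decimal digit by digit (value = value*16 + digit):
  F -> 15
  15*16 + 15 (F) = 255
  255*16 + 10 (A) = 4090
  4090*16 + 10 (A) = 65450
  65450*16 + 15 (F) = 1047215
  1047215*16 + 15 (F) = 16755455
  16755455*16 + 15 (F) = 268087295
  268087295*16 + 15 (F) = 4289396735
Decimal = 4289396735

4289396735


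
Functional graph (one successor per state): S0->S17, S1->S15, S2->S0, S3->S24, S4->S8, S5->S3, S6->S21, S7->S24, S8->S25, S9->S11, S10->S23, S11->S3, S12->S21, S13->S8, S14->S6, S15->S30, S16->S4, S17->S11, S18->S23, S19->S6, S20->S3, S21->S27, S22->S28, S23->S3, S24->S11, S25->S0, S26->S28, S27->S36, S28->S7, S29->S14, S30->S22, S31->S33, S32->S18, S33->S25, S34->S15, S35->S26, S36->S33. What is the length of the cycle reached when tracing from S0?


Trace from S0 until a state repeats:
  S0 -> S17 -> S11 -> S3 -> S24 -> S11
S11 first seen at step 2, revisited at step 5.
Cycle length = 5 - 2 = 3

3


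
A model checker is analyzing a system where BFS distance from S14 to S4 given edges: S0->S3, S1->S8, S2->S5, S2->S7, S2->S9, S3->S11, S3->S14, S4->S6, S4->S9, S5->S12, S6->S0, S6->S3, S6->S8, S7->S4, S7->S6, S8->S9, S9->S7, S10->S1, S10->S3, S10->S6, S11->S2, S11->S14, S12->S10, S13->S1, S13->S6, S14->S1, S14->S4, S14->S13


BFS layer-by-layer from S14:
  dist 0: {S14}
  dist 1: {S1, S4, S13}
  -> S4 reached at distance 1
Shortest path length = 1

1


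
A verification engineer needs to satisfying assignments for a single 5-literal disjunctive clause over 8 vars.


Step 1: Total=2^8=256
Step 2: Unsat when all 5 false: 2^3=8
Step 3: Sat=256-8=248

248


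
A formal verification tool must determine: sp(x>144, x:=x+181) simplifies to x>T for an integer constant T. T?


Formula: sp(P, x:=E) = exists old_x. (x = E[old_x/x]) AND P[old_x/x] (old_x is the value of x before the assignment; eliminate old_x by solving x = E[old_x/x] for old_x)
Step 1: Precondition P: x>144, i.e. old_x > 144
Step 2: Assignment gives x = old_x + 181, so old_x = x - 181
Step 3: Substitute into P: x - 181 > 144
Step 4: Simplify: x > 144+181 = 325

325


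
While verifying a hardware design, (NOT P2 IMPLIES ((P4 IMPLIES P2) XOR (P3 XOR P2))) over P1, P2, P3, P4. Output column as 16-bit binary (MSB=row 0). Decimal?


Formula: (NOT P2 IMPLIES ((P4 IMPLIES P2) XOR (P3 XOR P2))) over P1, P2, P3, P4 (16 rows)
Evaluate each row (bits = P1,P2,P3,P4, MSB first):
  row 0 [0000]: (NOT 0 IMPLIES ((0 IMPLIES 0) XOR (0 XOR 0))) -> 1
  row 1 [0001]: (NOT 0 IMPLIES ((1 IMPLIES 0) XOR (0 XOR 0))) -> 0
  row 2 [0010]: (NOT 0 IMPLIES ((0 IMPLIES 0) XOR (1 XOR 0))) -> 0
  row 3 [0011]: (NOT 0 IMPLIES ((1 IMPLIES 0) XOR (1 XOR 0))) -> 1
  row 4 [0100]: (NOT 1 IMPLIES ((0 IMPLIES 1) XOR (0 XOR 1))) -> 1
  row 5 [0101]: (NOT 1 IMPLIES ((1 IMPLIES 1) XOR (0 XOR 1))) -> 1
  row 6 [0110]: (NOT 1 IMPLIES ((0 IMPLIES 1) XOR (1 XOR 1))) -> 1
  row 7 [0111]: (NOT 1 IMPLIES ((1 IMPLIES 1) XOR (1 XOR 1))) -> 1
  row 8 [1000]: (NOT 0 IMPLIES ((0 IMPLIES 0) XOR (0 XOR 0))) -> 1
  row 9 [1001]: (NOT 0 IMPLIES ((1 IMPLIES 0) XOR (0 XOR 0))) -> 0
  row 10 [1010]: (NOT 0 IMPLIES ((0 IMPLIES 0) XOR (1 XOR 0))) -> 0
  row 11 [1011]: (NOT 0 IMPLIES ((1 IMPLIES 0) XOR (1 XOR 0))) -> 1
  row 12 [1100]: (NOT 1 IMPLIES ((0 IMPLIES 1) XOR (0 XOR 1))) -> 1
  row 13 [1101]: (NOT 1 IMPLIES ((1 IMPLIES 1) XOR (0 XOR 1))) -> 1
  row 14 [1110]: (NOT 1 IMPLIES ((0 IMPLIES 1) XOR (1 XOR 1))) -> 1
  row 15 [1111]: (NOT 1 IMPLIES ((1 IMPLIES 1) XOR (1 XOR 1))) -> 1
Full result column, 4 rows per line (P1,P2 fixed per line; P3,P4 runs 00..11 left to right):
  rows 0-3 [P1,P2=00]: 1001  = hex 9
  rows 4-7 [P1,P2=01]: 1111  = hex F
  rows 8-11 [P1,P2=10]: 1001  = hex 9
  rows 12-15 [P1,P2=11]: 1111  = hex F
Output column (row 0 .. row 15) = 1001111110011111
Output column grouped in 4s = 1001 1111 1001 1111 = 0x9F9F
Convert to decimal digit by digit (value = value*16 + digit):
  9 -> 9
  9*16 + 15 (F) = 159
  159*16 + 9 = 2553
  2553*16 + 15 (F) = 40863
Decimal = 40863

40863


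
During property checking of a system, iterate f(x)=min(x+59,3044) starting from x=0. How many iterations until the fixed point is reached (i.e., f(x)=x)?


Step 1: x=0, cap=3044, increment=59
Step 2: x grows by 59 each step until capped at 3044; fixed point is x=3044
Step 3: iterations = ceil(3044/59) = 52

52


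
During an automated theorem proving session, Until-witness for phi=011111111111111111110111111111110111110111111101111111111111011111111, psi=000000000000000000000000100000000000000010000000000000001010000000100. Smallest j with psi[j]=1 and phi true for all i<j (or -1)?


(phi U psi) at 0: need smallest j with psi[j]=1 and phi[i]=1 for all i in [0,j).
Scan from step 0:
  step 0: phi=0 -> phi-prefix broken from here
  step 24: psi=1 but phi already failed -> not a witness
  step 40: psi=1 but phi already failed -> not a witness
  step 56: psi=1 but phi already failed -> not a witness
  step 58: psi=1 but phi already failed -> not a witness
  step 66: psi=1 but phi already failed -> not a witness
  end of trace: no witness -> -1
Witness step = -1

-1


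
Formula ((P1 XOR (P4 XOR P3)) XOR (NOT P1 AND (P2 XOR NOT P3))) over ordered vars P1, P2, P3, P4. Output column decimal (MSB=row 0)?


Formula: ((P1 XOR (P4 XOR P3)) XOR (NOT P1 AND (P2 XOR NOT P3))) over P1, P2, P3, P4 (16 rows)
Evaluate each row (bits = P1,P2,P3,P4, MSB first):
  row 0 [0000]: ((0 XOR (0 XOR 0)) XOR (NOT 0 AND (0 XOR NOT 0))) -> 1
  row 1 [0001]: ((0 XOR (1 XOR 0)) XOR (NOT 0 AND (0 XOR NOT 0))) -> 0
  row 2 [0010]: ((0 XOR (0 XOR 1)) XOR (NOT 0 AND (0 XOR NOT 1))) -> 1
  row 3 [0011]: ((0 XOR (1 XOR 1)) XOR (NOT 0 AND (0 XOR NOT 1))) -> 0
  row 4 [0100]: ((0 XOR (0 XOR 0)) XOR (NOT 0 AND (1 XOR NOT 0))) -> 0
  row 5 [0101]: ((0 XOR (1 XOR 0)) XOR (NOT 0 AND (1 XOR NOT 0))) -> 1
  row 6 [0110]: ((0 XOR (0 XOR 1)) XOR (NOT 0 AND (1 XOR NOT 1))) -> 0
  row 7 [0111]: ((0 XOR (1 XOR 1)) XOR (NOT 0 AND (1 XOR NOT 1))) -> 1
  row 8 [1000]: ((1 XOR (0 XOR 0)) XOR (NOT 1 AND (0 XOR NOT 0))) -> 1
  row 9 [1001]: ((1 XOR (1 XOR 0)) XOR (NOT 1 AND (0 XOR NOT 0))) -> 0
  row 10 [1010]: ((1 XOR (0 XOR 1)) XOR (NOT 1 AND (0 XOR NOT 1))) -> 0
  row 11 [1011]: ((1 XOR (1 XOR 1)) XOR (NOT 1 AND (0 XOR NOT 1))) -> 1
  row 12 [1100]: ((1 XOR (0 XOR 0)) XOR (NOT 1 AND (1 XOR NOT 0))) -> 1
  row 13 [1101]: ((1 XOR (1 XOR 0)) XOR (NOT 1 AND (1 XOR NOT 0))) -> 0
  row 14 [1110]: ((1 XOR (0 XOR 1)) XOR (NOT 1 AND (1 XOR NOT 1))) -> 0
  row 15 [1111]: ((1 XOR (1 XOR 1)) XOR (NOT 1 AND (1 XOR NOT 1))) -> 1
Full result column, 4 rows per line (P1,P2 fixed per line; P3,P4 runs 00..11 left to right):
  rows 0-3 [P1,P2=00]: 1010  = hex A
  rows 4-7 [P1,P2=01]: 0101  = hex 5
  rows 8-11 [P1,P2=10]: 1001  = hex 9
  rows 12-15 [P1,P2=11]: 1001  = hex 9
Output column (row 0 .. row 15) = 1010010110011001
Output column grouped in 4s = 1010 0101 1001 1001 = 0xA599
Convert to decimal digit by digit (value = value*16 + digit):
  A -> 10
  10*16 + 5 = 165
  165*16 + 9 = 2649
  2649*16 + 9 = 42393
Decimal = 42393

42393


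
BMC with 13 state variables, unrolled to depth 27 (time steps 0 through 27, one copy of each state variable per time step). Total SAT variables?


BMC unrolls to depth k, creating one copy of each state var for steps 0..k.
Step count = 27 + 1 = 28 (steps 0 through 27)
Vars per step = 13
Total = 13 * 28 = 364

364


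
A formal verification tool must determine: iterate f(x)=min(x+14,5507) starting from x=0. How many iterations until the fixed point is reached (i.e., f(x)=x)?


Step 1: x=0, cap=5507, increment=14
Step 2: x grows by 14 each step until capped at 5507; fixed point is x=5507
Step 3: iterations = ceil(5507/14) = 394

394


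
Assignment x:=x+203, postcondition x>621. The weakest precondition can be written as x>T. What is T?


Formula: wp(x:=E, P) = P[E/x] (substitute E for x in postcondition)
Step 1: Postcondition: x>621
Step 2: Substitute x+203 for x: x+203>621
Step 3: Solve for x: x > 621-203 = 418

418


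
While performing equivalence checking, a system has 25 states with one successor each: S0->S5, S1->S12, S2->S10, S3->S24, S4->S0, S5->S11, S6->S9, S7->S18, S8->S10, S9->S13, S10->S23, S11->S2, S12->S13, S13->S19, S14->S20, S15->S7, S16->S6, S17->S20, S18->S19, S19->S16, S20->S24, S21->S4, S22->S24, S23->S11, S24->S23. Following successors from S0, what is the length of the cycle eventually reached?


Trace from S0 until a state repeats:
  S0 -> S5 -> S11 -> S2 -> S10 -> S23 -> S11
S11 first seen at step 2, revisited at step 6.
Cycle length = 6 - 2 = 4

4


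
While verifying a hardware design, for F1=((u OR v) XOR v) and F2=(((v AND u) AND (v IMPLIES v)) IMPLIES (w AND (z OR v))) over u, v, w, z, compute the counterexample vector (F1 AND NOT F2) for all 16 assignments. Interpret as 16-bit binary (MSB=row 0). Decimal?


F1 = ((u OR v) XOR v)
F2 = (((v AND u) AND (v IMPLIES v)) IMPLIES (w AND (z OR v)))
Counterexample to F1=>F2 is where F1=1 and F2=0.
Evaluate each row (bits = u,v,w,z, MSB first):
  row 0 [0000]: F1=0 F2=1 -> F1&~F2 -> 0
  row 1 [0001]: F1=0 F2=1 -> F1&~F2 -> 0
  row 2 [0010]: F1=0 F2=1 -> F1&~F2 -> 0
  row 3 [0011]: F1=0 F2=1 -> F1&~F2 -> 0
  row 4 [0100]: F1=0 F2=1 -> F1&~F2 -> 0
  row 5 [0101]: F1=0 F2=1 -> F1&~F2 -> 0
  row 6 [0110]: F1=0 F2=1 -> F1&~F2 -> 0
  row 7 [0111]: F1=0 F2=1 -> F1&~F2 -> 0
  row 8 [1000]: F1=1 F2=1 -> F1&~F2 -> 0
  row 9 [1001]: F1=1 F2=1 -> F1&~F2 -> 0
  row 10 [1010]: F1=1 F2=1 -> F1&~F2 -> 0
  row 11 [1011]: F1=1 F2=1 -> F1&~F2 -> 0
  row 12 [1100]: F1=0 F2=0 -> F1&~F2 -> 0
  row 13 [1101]: F1=0 F2=0 -> F1&~F2 -> 0
  row 14 [1110]: F1=0 F2=1 -> F1&~F2 -> 0
  row 15 [1111]: F1=0 F2=1 -> F1&~F2 -> 0
Full result column, 4 rows per line (u,v fixed per line; w,z runs 00..11 left to right):
  rows 0-3 [u,v=00]: 0000  = hex 0
  rows 4-7 [u,v=01]: 0000  = hex 0
  rows 8-11 [u,v=10]: 0000  = hex 0
  rows 12-15 [u,v=11]: 0000  = hex 0
Counterexample vector (row 0 .. row 15) = 0000000000000000
Output column grouped in 4s = 0000 0000 0000 0000 = 0x0000
Convert to decimal digit by digit (value = value*16 + digit):
  0 -> 0
  0*16 + 0 = 0
  0*16 + 0 = 0
  0*16 + 0 = 0
Decimal = 0

0


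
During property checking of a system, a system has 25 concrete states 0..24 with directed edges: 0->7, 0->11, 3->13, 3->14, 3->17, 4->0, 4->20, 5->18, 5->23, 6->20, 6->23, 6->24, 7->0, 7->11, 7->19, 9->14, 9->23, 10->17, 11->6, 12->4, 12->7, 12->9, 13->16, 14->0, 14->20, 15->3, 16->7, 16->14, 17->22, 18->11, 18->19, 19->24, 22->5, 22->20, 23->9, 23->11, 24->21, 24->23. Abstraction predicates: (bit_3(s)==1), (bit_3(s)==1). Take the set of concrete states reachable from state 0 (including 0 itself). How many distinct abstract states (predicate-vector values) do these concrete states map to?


BFS from 0:
Concrete reachable: {0, 6, 7, 9, 11, 14, 19, 20, 21, 23, 24}
Abstract via predicates (bit_3(s)==1), (bit_3(s)==1):
  (0,0) <- {0, 6, 7, 19, 20, 21, 23}
  (1,1) <- {9, 11, 14, 24}
Distinct abstract states = 2

2


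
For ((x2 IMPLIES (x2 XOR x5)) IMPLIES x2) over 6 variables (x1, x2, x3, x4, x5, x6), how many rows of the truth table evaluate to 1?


Formula: ((x2 IMPLIES (x2 XOR x5)) IMPLIES x2) over 6 vars (64 rows)
Evaluate each row (x1, x2, x3, x4, x5, x6 as bits, MSB first):
  row 0 [000000]: ((0 IMPLIES (0 XOR 0)) IMPLIES 0) -> 0
  row 1 [000001]: ((0 IMPLIES (0 XOR 0)) IMPLIES 0) -> 0
  row 2 [000010]: ((0 IMPLIES (0 XOR 1)) IMPLIES 0) -> 0
  row 3 [000011]: ((0 IMPLIES (0 XOR 1)) IMPLIES 0) -> 0
  row 4 [000100]: ((0 IMPLIES (0 XOR 0)) IMPLIES 0) -> 0
  (every remaining row is evaluated the same way; all 64 results are listed next)
Full result column, 8 rows per line (x1,x2,x3 fixed per line; x4,x5,x6 runs 000..111 left to right):
  rows 0-7 [x1,x2,x3=000]: 00000000  (ones: 0)
  rows 8-15 [x1,x2,x3=001]: 00000000  (ones: 0)
  rows 16-23 [x1,x2,x3=010]: 11111111  (ones: 8)
  rows 24-31 [x1,x2,x3=011]: 11111111  (ones: 8)
  rows 32-39 [x1,x2,x3=100]: 00000000  (ones: 0)
  rows 40-47 [x1,x2,x3=101]: 00000000  (ones: 0)
  rows 48-55 [x1,x2,x3=110]: 11111111  (ones: 8)
  rows 56-63 [x1,x2,x3=111]: 11111111  (ones: 8)
Count of 1-rows = 0+0+8+8+0+0+8+8 = 32

32


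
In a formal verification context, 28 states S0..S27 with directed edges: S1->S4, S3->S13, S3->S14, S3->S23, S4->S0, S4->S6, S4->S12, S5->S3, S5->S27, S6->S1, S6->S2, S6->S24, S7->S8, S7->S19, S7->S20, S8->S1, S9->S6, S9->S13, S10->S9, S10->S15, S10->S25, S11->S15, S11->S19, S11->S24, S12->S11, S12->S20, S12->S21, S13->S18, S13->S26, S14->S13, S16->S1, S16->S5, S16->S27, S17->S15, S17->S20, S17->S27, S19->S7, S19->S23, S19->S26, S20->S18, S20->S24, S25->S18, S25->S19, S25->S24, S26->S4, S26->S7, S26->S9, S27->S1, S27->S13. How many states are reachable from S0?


BFS from S0:
  layer 0: {S0}
Reachable set: {S0}
Count = 1

1


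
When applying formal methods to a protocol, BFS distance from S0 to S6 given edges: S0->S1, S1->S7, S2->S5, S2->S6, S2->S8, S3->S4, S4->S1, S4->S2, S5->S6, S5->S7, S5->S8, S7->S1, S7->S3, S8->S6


BFS layer-by-layer from S0:
  dist 0: {S0}
  dist 1: {S1}
  dist 2: {S7}
  dist 3: {S3}
  dist 4: {S4}
  dist 5: {S2}
  dist 6: {S5, S6, S8}
  -> S6 reached at distance 6
Shortest path length = 6

6


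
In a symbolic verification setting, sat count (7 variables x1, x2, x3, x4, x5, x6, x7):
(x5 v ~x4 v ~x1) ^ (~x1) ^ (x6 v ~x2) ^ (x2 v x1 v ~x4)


CNF with 4 clauses over 7 vars (128 assignments).
An assignment satisfies CNF iff every clause has >=1 true literal.
Check each row (bits = x1,x2,x3,x4,x5,x6,x7; clause T/F shown):
  row 0 [0000000]: clauses=TTTT -> 1
  row 1 [0000001]: clauses=TTTT -> 1
  row 2 [0000010]: clauses=TTTT -> 1
  row 3 [0000011]: clauses=TTTT -> 1
  row 4 [0000100]: clauses=TTTT -> 1
  (every remaining row is evaluated the same way; all 128 results are listed next)
Full result column, 8 rows per line (x1,x2,x3,x4 fixed per line; x5,x6,x7 runs 000..111 left to right):
  rows 0-7 [x1,x2,x3,x4=0000]: 11111111  (ones: 8)
  rows 8-15 [x1,x2,x3,x4=0001]: 00000000  (ones: 0)
  rows 16-23 [x1,x2,x3,x4=0010]: 11111111  (ones: 8)
  rows 24-31 [x1,x2,x3,x4=0011]: 00000000  (ones: 0)
  rows 32-39 [x1,x2,x3,x4=0100]: 00110011  (ones: 4)
  rows 40-47 [x1,x2,x3,x4=0101]: 00110011  (ones: 4)
  rows 48-55 [x1,x2,x3,x4=0110]: 00110011  (ones: 4)
  rows 56-63 [x1,x2,x3,x4=0111]: 00110011  (ones: 4)
  rows 64-71 [x1,x2,x3,x4=1000]: 00000000  (ones: 0)
  rows 72-79 [x1,x2,x3,x4=1001]: 00000000  (ones: 0)
  rows 80-87 [x1,x2,x3,x4=1010]: 00000000  (ones: 0)
  rows 88-95 [x1,x2,x3,x4=1011]: 00000000  (ones: 0)
  rows 96-103 [x1,x2,x3,x4=1100]: 00000000  (ones: 0)
  rows 104-111 [x1,x2,x3,x4=1101]: 00000000  (ones: 0)
  rows 112-119 [x1,x2,x3,x4=1110]: 00000000  (ones: 0)
  rows 120-127 [x1,x2,x3,x4=1111]: 00000000  (ones: 0)
Satisfying assignments = 8+0+8+0+4+4+4+4+0+0+0+0+0+0+0+0 = 32

32


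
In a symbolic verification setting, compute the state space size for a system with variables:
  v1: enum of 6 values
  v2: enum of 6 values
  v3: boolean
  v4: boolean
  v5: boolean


State space = product of domain sizes of all variables.
Domain sizes:
  v1 (enum of 6 values): 6
  v2 (enum of 6 values): 6
  v3 (boolean): 2
  v4 (boolean): 2
  v5 (boolean): 2
Product = 6 * 6 * 2 * 2 * 2 = 288

288


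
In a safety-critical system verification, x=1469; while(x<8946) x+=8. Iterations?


Step 1: x goes from 1469 toward 8946 by 8; the body runs while x<8946, so iterations = ceil((bound-start)/step)
Step 2: Distance=7477
Step 3: ceil(7477/8)=935

935


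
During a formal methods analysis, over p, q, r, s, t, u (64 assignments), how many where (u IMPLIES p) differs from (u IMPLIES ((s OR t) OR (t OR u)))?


F1 = (u IMPLIES p)
F2 = (u IMPLIES ((s OR t) OR (t OR u)))
Evaluate both on each of 64 rows (bits = p,q,r,s,t,u):
  row 0 [000000]: F1=1 F2=1 -> 0
  row 1 [000001]: F1=0 F2=1 (differ) -> 1
  row 2 [000010]: F1=1 F2=1 -> 0
  row 3 [000011]: F1=0 F2=1 (differ) -> 1
  row 4 [000100]: F1=1 F2=1 -> 0
  (every remaining row is evaluated the same way; all 64 results are listed next)
Full result column, 8 rows per line (p,q,r fixed per line; s,t,u runs 000..111 left to right):
  rows 0-7 [p,q,r=000]: 01010101  (ones: 4)
  rows 8-15 [p,q,r=001]: 01010101  (ones: 4)
  rows 16-23 [p,q,r=010]: 01010101  (ones: 4)
  rows 24-31 [p,q,r=011]: 01010101  (ones: 4)
  rows 32-39 [p,q,r=100]: 00000000  (ones: 0)
  rows 40-47 [p,q,r=101]: 00000000  (ones: 0)
  rows 48-55 [p,q,r=110]: 00000000  (ones: 0)
  rows 56-63 [p,q,r=111]: 00000000  (ones: 0)
Disagreements = 4+4+4+4+0+0+0+0 = 16

16


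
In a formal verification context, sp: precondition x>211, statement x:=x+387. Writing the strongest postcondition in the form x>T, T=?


Formula: sp(P, x:=E) = exists old_x. (x = E[old_x/x]) AND P[old_x/x] (old_x is the value of x before the assignment; eliminate old_x by solving x = E[old_x/x] for old_x)
Step 1: Precondition P: x>211, i.e. old_x > 211
Step 2: Assignment gives x = old_x + 387, so old_x = x - 387
Step 3: Substitute into P: x - 387 > 211
Step 4: Simplify: x > 211+387 = 598

598


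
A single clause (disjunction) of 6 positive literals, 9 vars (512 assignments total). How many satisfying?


Step 1: Total=2^9=512
Step 2: Unsat when all 6 false: 2^3=8
Step 3: Sat=512-8=504

504
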